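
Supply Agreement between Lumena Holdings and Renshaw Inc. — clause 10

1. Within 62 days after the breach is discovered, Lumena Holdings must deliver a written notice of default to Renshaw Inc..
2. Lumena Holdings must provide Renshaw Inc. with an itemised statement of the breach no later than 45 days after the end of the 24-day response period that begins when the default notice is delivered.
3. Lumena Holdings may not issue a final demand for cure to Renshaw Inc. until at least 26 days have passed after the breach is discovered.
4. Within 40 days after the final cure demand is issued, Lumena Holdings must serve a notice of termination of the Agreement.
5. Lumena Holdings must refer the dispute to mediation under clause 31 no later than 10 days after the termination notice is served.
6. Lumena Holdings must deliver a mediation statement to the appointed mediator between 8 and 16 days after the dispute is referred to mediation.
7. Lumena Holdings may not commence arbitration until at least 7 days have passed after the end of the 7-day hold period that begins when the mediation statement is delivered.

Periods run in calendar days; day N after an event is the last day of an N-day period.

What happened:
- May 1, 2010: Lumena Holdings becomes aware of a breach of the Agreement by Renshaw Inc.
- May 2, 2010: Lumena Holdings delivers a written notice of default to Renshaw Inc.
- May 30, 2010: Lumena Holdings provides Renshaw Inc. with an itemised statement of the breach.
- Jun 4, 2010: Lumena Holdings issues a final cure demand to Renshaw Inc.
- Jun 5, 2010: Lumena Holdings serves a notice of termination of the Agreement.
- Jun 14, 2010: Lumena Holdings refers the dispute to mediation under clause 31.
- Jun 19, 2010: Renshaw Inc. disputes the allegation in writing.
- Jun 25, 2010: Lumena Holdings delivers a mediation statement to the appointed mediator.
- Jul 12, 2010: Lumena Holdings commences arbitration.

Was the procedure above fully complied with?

Yes

Step 1: 62 days after May 1, 2010 (when the breach is discovered) is Jul 2, 2010; completed May 2, 2010, before the deadline.
Step 2: 45 days after May 26, 2010 (end of the 24-day response period, which began when the default notice is delivered on May 2, 2010) is Jul 10, 2010; May 30, 2010 is within that limit.
Step 3: the earliest permitted date is 26 days after May 1, 2010 (when the breach is discovered), i.e. May 27, 2010; Jun 4, 2010 is on or after that date.
Step 4: 40 days after Jun 4, 2010 (when the final cure demand is issued) is Jul 14, 2010; Jun 5, 2010 is within that limit.
Step 5: 10 days after Jun 5, 2010 (when the termination notice is served) is Jun 15, 2010; Jun 14, 2010 is within that limit.
Step 6: the window is 8–16 days after Jun 14, 2010 (when the dispute is referred to mediation), so Jun 22, 2010 through Jun 30, 2010; done Jun 25, 2010 — within the window.
Step 7: the earliest permitted date is 7 days after Jul 2, 2010 (end of the 7-day hold period, which began when the mediation statement is delivered on Jun 25, 2010), i.e. Jul 9, 2010; done Jul 12, 2010, after the minimum wait.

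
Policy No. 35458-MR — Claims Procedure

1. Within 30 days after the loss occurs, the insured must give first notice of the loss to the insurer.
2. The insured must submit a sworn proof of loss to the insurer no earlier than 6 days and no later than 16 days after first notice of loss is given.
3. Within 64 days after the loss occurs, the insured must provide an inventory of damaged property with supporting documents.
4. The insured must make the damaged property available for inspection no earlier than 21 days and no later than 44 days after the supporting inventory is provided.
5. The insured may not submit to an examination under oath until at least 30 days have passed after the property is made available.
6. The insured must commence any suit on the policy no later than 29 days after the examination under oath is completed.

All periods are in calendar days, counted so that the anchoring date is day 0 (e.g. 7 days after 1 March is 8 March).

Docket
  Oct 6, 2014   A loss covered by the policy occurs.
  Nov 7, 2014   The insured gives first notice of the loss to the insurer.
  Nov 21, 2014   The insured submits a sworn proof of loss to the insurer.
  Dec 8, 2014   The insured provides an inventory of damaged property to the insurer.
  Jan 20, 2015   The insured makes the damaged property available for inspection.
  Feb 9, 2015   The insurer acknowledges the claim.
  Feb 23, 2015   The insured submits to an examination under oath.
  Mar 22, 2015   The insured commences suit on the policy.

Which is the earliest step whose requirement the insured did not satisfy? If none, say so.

(1) due by Oct 6, 2014 + 30 days = Nov 5, 2014; done Nov 7, 2014 — 2 days late.

Step 1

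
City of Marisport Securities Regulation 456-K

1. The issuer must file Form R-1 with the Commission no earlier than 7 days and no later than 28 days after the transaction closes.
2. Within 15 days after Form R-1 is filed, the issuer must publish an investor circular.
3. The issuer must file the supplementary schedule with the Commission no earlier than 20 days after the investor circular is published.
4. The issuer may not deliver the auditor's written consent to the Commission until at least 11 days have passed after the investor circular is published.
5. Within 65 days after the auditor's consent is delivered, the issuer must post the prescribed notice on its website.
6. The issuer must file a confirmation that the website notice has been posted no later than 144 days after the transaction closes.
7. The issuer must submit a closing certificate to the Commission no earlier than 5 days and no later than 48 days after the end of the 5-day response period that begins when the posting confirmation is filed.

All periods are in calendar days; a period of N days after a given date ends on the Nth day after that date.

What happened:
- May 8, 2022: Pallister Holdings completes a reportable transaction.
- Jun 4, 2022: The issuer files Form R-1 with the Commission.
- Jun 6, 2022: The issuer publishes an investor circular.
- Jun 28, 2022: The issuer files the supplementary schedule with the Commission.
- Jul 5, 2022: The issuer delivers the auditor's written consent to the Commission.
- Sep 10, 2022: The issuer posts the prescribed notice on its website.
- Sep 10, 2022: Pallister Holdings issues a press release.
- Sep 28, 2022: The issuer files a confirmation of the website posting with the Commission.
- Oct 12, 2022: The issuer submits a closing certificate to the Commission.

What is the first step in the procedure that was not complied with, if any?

Step 1: the window is 7–28 days after May 8, 2022 (when the transaction closes), so May 15, 2022 through Jun 5, 2022; done Jun 4, 2022, which is between those dates.
Step 2: 15 days after Jun 4, 2022 (when Form R-1 is filed) is Jun 19, 2022; Jun 6, 2022 is within that limit.
Step 3: the earliest permitted date is 20 days after Jun 6, 2022 (when the investor circular is published), i.e. Jun 26, 2022; Jun 28, 2022 is on or after that date.
Step 4: the earliest permitted date is 11 days after Jun 6, 2022 (when the investor circular is published), i.e. Jun 17, 2022; done Jul 5, 2022, after the minimum wait.
Step 5: 65 days after Jul 5, 2022 (when the auditor's consent is delivered) is Sep 8, 2022; done Sep 10, 2022 — 2 days late.
Later steps need not be reached.

Step 5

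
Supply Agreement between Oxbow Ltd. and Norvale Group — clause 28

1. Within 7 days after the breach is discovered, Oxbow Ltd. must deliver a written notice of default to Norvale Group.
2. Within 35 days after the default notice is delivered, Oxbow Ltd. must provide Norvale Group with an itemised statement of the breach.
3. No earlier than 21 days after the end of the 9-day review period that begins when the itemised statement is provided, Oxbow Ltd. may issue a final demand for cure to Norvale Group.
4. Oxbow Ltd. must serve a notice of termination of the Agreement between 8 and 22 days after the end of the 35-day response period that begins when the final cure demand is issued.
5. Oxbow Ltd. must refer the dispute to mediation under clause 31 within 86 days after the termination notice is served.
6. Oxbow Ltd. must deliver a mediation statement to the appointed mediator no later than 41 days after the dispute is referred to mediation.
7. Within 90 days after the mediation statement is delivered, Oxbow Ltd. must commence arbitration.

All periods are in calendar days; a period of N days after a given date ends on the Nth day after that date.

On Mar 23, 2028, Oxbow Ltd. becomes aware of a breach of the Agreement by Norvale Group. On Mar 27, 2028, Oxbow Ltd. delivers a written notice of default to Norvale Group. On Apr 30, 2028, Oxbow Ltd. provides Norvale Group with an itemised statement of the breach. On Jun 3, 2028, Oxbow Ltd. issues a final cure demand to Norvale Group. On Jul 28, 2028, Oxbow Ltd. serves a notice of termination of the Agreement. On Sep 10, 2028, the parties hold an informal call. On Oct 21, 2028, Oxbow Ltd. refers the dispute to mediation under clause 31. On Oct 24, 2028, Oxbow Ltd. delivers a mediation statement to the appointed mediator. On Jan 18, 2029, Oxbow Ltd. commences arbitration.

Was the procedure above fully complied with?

Step 1 — counting 7 days from Mar 23, 2028 (when the breach is discovered) gives a deadline of Mar 30, 2028; Mar 27, 2028 is within that limit.
Step 2 — counting 35 days from Mar 27, 2028 (when the default notice is delivered) gives a deadline of May 1, 2028; completed Apr 30, 2028, before the deadline.
Step 3 — must wait 21 days from May 9, 2028 (end of the 9-day review period, which began when the itemised statement is provided on Apr 30, 2028), so not before May 30, 2028; done Jun 3, 2028, after the minimum wait.
Step 4 — 8 and 22 days from Jul 8, 2028 (end of the 35-day response period, which began when the final cure demand is issued on Jun 3, 2028) are Jul 16, 2028 and Jul 30, 2028 respectively; done Jul 28, 2028 — within the window.
Step 5 — counting 86 days from Jul 28, 2028 (when the termination notice is served) gives a deadline of Oct 22, 2028; completed Oct 21, 2028, before the deadline.
Step 6 — counting 41 days from Oct 21, 2028 (when the dispute is referred to mediation) gives a deadline of Dec 1, 2028; Oct 24, 2028 is within that limit.
Step 7 — counting 90 days from Oct 24, 2028 (when the mediation statement is delivered) gives a deadline of Jan 22, 2029; Jan 18, 2029 is within that limit.

Yes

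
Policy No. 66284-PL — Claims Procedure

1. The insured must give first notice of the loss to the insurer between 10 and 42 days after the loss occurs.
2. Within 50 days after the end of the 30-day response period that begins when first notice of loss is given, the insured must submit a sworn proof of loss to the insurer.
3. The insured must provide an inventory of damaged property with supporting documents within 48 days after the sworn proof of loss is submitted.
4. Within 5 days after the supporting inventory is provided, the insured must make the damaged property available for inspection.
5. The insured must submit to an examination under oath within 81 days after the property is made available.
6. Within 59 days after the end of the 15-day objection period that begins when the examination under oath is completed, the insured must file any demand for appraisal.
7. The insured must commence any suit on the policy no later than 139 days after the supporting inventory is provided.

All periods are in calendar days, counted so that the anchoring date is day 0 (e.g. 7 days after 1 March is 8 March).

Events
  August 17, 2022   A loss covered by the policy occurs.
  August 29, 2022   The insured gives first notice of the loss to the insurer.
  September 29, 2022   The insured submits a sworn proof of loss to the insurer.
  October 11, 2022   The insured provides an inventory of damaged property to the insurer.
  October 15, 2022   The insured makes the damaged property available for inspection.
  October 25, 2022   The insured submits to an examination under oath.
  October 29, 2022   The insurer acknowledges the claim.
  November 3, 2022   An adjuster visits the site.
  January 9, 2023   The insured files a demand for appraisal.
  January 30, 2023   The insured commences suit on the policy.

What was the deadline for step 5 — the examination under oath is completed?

Step 5 runs from October 15, 2022, when the property is made available. 81 days after October 15, 2022 is January 4, 2023.

January 4, 2023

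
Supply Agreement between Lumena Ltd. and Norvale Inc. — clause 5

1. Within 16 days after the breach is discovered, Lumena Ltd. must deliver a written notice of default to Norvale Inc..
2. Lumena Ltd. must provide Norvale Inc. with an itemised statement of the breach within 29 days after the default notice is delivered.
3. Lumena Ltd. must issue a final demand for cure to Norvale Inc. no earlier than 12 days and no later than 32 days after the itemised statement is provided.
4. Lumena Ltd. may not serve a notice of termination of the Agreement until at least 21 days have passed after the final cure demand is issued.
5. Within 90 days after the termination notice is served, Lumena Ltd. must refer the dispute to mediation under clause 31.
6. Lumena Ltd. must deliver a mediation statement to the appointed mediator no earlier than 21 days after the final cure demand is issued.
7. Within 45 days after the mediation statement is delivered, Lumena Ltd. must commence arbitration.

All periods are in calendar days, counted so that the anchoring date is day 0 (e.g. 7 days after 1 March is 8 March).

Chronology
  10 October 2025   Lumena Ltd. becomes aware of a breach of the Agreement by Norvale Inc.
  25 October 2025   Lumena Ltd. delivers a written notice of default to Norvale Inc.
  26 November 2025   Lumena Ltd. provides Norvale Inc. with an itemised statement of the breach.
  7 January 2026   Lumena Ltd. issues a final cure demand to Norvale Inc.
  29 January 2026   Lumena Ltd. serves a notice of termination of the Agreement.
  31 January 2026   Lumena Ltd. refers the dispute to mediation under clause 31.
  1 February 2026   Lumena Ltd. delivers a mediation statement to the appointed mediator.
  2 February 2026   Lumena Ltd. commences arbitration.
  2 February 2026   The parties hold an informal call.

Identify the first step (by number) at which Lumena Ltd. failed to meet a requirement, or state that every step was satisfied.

Step 1 — counting 16 days from 10 October 2025 (when the breach is discovered) gives a deadline of 26 October 2025; 25 October 2025 is within that limit.
Step 2 — counting 29 days from 25 October 2025 (when the default notice is delivered) gives a deadline of 23 November 2025; done 26 November 2025 — 3 days late.

Step 2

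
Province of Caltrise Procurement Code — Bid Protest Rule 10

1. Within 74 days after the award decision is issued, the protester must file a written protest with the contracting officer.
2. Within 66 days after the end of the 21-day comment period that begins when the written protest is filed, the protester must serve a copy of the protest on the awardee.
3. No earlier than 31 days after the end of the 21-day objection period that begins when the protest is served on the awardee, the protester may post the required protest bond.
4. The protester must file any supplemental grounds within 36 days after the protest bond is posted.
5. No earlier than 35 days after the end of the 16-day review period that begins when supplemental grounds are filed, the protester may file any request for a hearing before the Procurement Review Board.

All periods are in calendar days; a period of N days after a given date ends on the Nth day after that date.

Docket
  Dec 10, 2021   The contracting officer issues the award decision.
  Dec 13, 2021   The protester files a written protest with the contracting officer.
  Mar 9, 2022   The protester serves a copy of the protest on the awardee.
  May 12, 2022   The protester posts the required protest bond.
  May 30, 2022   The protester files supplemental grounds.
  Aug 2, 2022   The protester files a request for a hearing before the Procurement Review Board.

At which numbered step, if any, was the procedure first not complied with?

(1) due by Dec 10, 2021 + 74 days = Feb 22, 2022; Dec 13, 2021 is within that limit.
(2) due by Jan 3, 2022 + 66 days = Mar 10, 2022; Mar 9, 2022 is within that limit.
(3) permitted from Mar 30, 2022 + 31 days = Apr 30, 2022 onward; done May 12, 2022 — permitted.
(4) due by May 12, 2022 + 36 days = Jun 17, 2022; completed May 30, 2022, before the deadline.
(5) permitted from Jun 15, 2022 + 35 days = Jul 20, 2022 onward; done Aug 2, 2022, after the minimum wait.

None — every step was satisfied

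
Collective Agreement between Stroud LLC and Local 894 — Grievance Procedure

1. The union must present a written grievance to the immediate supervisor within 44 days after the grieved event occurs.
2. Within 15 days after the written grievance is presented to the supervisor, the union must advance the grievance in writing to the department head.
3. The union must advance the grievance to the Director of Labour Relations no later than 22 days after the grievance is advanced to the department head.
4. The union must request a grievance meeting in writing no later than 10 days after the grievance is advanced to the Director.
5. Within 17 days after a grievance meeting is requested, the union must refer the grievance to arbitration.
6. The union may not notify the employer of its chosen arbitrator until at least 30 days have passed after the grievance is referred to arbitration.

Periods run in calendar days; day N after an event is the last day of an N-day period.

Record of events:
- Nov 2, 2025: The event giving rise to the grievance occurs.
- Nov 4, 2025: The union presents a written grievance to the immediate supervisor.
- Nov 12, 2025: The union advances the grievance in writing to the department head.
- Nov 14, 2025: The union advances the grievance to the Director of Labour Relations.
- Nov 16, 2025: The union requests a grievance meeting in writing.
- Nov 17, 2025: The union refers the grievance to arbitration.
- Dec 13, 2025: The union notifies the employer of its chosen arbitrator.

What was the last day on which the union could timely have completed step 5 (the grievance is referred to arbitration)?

Step 5 runs from Nov 16, 2025, when a grievance meeting is requested. 17 days after Nov 16, 2025 is Dec 3, 2025.

Dec 3, 2025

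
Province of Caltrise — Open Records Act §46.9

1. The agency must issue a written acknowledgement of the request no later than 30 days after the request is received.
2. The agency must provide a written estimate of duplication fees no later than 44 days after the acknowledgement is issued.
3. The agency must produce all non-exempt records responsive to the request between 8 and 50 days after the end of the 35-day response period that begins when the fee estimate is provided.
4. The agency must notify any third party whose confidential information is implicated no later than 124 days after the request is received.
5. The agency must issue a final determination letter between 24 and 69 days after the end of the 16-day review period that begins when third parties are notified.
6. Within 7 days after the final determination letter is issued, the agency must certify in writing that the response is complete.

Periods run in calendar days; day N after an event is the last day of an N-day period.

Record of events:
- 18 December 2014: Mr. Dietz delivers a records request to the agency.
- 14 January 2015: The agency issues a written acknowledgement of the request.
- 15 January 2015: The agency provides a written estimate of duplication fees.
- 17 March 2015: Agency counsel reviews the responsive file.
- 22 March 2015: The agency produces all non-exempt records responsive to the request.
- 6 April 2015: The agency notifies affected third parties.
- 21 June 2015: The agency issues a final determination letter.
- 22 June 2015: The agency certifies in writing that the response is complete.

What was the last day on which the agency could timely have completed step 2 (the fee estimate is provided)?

Step 2 runs from 14 January 2015, when the acknowledgement is issued. 44 days after 14 January 2015 is 27 February 2015.

27 February 2015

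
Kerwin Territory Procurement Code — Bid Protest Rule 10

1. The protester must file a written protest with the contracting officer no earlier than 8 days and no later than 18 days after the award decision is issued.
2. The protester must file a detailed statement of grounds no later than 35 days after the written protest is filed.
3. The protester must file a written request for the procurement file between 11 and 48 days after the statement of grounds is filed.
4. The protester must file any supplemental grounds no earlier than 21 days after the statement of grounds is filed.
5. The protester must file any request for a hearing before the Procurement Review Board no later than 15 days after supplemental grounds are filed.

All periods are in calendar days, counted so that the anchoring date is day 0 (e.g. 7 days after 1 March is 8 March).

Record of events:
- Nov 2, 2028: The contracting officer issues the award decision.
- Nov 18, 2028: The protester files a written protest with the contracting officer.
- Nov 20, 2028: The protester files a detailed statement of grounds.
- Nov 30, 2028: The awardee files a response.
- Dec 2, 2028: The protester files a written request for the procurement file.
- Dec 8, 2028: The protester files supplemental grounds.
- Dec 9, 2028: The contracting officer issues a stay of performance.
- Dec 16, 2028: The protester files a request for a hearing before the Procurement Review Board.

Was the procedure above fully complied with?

No

Step 1: the window is 8–18 days after Nov 2, 2028 (when the award decision is issued), so Nov 10, 2028 through Nov 20, 2028; Nov 18, 2028 falls inside that range.
Step 2: 35 days after Nov 18, 2028 (when the written protest is filed) is Dec 23, 2028; done Nov 20, 2028 — timely.
Step 3: the window is 11–48 days after Nov 20, 2028 (when the statement of grounds is filed), so Dec 1, 2028 through Jan 7, 2029; done Dec 2, 2028 — within the window.
Step 4: the earliest permitted date is 21 days after Nov 20, 2028 (when the statement of grounds is filed), i.e. Dec 11, 2028; acted on Dec 8, 2028, 3 days prematurely.
Later steps need not be reached.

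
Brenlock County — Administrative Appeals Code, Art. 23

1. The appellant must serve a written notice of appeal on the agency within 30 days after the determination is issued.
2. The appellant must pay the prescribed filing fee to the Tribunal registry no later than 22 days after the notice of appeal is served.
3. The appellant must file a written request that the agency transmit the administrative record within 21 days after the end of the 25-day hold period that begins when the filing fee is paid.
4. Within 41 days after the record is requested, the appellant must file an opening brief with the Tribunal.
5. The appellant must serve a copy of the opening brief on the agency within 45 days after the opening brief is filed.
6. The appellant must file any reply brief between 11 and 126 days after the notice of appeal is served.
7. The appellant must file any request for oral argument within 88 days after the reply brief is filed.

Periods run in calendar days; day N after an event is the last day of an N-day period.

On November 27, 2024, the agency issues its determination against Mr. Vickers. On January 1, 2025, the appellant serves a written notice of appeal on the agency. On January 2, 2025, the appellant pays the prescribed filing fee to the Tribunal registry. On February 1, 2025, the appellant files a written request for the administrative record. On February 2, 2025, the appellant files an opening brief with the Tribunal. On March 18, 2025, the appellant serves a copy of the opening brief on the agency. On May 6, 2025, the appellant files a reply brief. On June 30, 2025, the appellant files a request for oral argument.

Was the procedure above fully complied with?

No

(1) due by November 27, 2024 + 30 days = December 27, 2024; not done until January 1, 2025, 5 days after the deadline.
The analysis stops there.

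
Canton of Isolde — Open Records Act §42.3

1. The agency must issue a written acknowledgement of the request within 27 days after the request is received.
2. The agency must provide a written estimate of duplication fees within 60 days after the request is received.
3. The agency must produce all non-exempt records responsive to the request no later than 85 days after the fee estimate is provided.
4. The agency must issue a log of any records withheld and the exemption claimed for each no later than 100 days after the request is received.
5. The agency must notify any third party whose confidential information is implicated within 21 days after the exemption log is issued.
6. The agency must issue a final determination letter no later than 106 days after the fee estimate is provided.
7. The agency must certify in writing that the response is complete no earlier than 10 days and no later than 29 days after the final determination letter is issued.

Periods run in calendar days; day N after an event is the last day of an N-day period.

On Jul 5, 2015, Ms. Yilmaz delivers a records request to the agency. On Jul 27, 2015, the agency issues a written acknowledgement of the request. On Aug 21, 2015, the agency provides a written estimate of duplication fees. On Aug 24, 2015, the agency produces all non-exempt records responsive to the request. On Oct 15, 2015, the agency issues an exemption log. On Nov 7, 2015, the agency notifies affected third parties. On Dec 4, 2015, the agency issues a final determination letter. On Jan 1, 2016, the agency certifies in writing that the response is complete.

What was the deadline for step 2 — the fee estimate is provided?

Sep 3, 2015

Step 2 runs from Jul 5, 2015, when the request is received. 60 days after Jul 5, 2015 is Sep 3, 2015.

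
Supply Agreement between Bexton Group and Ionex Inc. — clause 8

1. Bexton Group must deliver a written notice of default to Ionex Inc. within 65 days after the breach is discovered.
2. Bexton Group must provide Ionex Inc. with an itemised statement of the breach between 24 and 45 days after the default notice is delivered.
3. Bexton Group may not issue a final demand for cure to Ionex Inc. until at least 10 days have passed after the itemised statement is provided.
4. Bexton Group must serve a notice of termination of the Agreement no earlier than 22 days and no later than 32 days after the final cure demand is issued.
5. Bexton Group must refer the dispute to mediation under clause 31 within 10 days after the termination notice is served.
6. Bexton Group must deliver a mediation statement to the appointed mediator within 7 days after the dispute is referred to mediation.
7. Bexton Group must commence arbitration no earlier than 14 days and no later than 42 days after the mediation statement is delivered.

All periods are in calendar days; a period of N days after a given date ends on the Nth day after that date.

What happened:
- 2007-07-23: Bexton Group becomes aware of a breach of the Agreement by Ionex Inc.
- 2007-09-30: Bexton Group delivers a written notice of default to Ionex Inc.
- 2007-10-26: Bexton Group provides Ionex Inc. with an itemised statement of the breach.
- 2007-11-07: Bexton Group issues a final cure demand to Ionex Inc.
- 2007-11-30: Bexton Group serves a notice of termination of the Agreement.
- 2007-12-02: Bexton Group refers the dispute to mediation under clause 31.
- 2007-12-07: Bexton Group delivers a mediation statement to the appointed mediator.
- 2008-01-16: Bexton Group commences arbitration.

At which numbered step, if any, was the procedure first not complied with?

Step 1 — counting 65 days from 2007-07-23 (when the breach is discovered) gives a deadline of 2007-09-26; 2007-09-30 misses that deadline by 4 days.

Step 1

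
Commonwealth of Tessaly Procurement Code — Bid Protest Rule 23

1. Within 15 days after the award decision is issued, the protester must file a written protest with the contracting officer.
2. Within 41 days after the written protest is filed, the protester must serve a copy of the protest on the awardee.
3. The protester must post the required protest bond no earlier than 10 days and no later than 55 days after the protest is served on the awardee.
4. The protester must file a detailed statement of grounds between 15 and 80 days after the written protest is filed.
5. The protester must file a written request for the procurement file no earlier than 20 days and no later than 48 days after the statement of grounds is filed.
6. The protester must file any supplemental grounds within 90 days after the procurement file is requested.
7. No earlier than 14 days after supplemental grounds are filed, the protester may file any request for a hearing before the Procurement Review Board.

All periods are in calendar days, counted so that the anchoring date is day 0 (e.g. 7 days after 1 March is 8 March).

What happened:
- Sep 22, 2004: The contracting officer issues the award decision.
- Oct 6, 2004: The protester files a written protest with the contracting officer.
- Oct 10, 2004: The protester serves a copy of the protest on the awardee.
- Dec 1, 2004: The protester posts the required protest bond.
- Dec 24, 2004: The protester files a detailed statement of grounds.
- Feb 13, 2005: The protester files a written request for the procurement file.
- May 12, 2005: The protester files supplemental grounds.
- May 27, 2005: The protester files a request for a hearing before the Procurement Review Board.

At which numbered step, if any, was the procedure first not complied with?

(1) due by Sep 22, 2004 + 15 days = Oct 7, 2004; completed Oct 6, 2004, before the deadline.
(2) due by Oct 6, 2004 + 41 days = Nov 16, 2004; Oct 10, 2004 is within that limit.
(3) the permitted window runs from Oct 10, 2004 + 10 = Oct 20, 2004 to Oct 10, 2004 + 55 = Dec 4, 2004; Dec 1, 2004 falls inside that range.
(4) the permitted window runs from Oct 6, 2004 + 15 = Oct 21, 2004 to Oct 6, 2004 + 80 = Dec 25, 2004; Dec 24, 2004 falls inside that range.
(5) the permitted window runs from Dec 24, 2004 + 20 = Jan 13, 2005 to Dec 24, 2004 + 48 = Feb 10, 2005; done Feb 13, 2005 — 3 days after the window closed.

Step 5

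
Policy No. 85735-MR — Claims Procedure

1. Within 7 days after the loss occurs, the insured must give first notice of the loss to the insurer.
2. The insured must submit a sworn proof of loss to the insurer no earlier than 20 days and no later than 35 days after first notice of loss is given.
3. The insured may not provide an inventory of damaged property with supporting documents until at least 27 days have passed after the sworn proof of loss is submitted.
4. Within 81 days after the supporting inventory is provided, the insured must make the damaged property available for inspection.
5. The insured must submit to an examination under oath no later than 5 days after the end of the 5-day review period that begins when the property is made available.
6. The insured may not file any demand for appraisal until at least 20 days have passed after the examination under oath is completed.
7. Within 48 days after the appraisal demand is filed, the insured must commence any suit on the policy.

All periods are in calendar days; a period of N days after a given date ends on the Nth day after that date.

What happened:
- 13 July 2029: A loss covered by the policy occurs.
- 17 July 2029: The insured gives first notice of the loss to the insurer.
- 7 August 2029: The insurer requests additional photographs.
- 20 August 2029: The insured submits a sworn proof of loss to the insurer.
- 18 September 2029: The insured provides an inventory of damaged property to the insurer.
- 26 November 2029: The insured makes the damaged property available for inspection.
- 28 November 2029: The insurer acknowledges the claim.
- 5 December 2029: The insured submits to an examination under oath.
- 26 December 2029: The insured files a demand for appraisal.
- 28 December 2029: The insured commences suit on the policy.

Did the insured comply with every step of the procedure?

Yes

Step 1: 7 days after 13 July 2029 (when the loss occurs) is 20 July 2029; completed 17 July 2029, before the deadline.
Step 2: the window is 20–35 days after 17 July 2029 (when first notice of loss is given), so 6 August 2029 through 21 August 2029; done 20 August 2029, which is between those dates.
Step 3: the earliest permitted date is 27 days after 20 August 2029 (when the sworn proof of loss is submitted), i.e. 16 September 2029; done 18 September 2029 — permitted.
Step 4: 81 days after 18 September 2029 (when the supporting inventory is provided) is 8 December 2029; done 26 November 2029 — timely.
Step 5: 5 days after 1 December 2029 (end of the 5-day review period, which began when the property is made available on 26 November 2029) is 6 December 2029; 5 December 2029 is within that limit.
Step 6: the earliest permitted date is 20 days after 5 December 2029 (when the examination under oath is completed), i.e. 25 December 2029; 26 December 2029 is on or after that date.
Step 7: 48 days after 26 December 2029 (when the appraisal demand is filed) is 12 February 2030; 28 December 2029 is within that limit.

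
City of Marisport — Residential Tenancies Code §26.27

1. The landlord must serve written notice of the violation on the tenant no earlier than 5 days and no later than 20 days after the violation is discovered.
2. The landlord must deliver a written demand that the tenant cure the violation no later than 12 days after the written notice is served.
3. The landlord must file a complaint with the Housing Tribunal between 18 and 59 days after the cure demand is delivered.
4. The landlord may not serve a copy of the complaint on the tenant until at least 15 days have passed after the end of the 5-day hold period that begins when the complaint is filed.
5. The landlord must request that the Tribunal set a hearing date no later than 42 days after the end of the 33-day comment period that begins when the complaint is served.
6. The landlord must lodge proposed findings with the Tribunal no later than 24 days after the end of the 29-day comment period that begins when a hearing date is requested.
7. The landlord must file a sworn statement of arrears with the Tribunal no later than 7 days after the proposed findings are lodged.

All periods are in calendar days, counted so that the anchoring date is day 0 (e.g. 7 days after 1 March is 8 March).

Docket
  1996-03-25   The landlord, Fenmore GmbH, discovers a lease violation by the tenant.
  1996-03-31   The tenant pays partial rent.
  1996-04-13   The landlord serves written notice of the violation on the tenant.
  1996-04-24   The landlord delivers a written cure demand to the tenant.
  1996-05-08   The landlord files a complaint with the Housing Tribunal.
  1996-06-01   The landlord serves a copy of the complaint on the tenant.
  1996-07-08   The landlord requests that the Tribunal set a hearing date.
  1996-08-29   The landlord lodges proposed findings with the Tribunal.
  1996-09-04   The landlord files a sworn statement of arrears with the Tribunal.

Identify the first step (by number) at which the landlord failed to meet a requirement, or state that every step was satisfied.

(1) the permitted window runs from 1996-03-25 + 5 = 1996-03-30 to 1996-03-25 + 20 = 1996-04-14; done 1996-04-13 — within the window.
(2) due by 1996-04-13 + 12 days = 1996-04-25; 1996-04-24 is within that limit.
(3) the permitted window runs from 1996-04-24 + 18 = 1996-05-12 to 1996-04-24 + 59 = 1996-06-22; done 1996-05-08 — 4 days before the window opened.
The analysis stops there.

Step 3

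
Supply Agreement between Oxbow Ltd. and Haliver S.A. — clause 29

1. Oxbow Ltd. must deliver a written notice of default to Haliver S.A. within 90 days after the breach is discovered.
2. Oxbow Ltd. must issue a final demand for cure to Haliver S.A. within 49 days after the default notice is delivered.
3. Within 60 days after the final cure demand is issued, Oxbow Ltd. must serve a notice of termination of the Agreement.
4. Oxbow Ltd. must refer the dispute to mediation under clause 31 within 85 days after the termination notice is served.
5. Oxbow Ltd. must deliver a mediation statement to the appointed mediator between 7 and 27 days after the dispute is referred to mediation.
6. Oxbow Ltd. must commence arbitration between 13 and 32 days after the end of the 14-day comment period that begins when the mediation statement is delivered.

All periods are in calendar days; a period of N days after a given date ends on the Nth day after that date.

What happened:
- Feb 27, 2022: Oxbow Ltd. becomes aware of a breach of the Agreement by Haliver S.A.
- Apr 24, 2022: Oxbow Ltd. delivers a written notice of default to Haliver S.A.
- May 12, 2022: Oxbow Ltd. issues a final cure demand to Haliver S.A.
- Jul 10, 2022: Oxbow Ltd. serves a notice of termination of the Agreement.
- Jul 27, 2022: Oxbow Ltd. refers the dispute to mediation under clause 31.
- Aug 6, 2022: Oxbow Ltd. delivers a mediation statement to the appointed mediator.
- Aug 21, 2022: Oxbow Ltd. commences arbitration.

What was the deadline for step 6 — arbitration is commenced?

Sep 21, 2022

The mediation statement is delivered on Aug 6, 2022; the 14-day comment period therefore ends Aug 20, 2022, and step 6 runs from that date. The window is 13–32 days after Aug 20, 2022; it closes on Sep 21, 2022.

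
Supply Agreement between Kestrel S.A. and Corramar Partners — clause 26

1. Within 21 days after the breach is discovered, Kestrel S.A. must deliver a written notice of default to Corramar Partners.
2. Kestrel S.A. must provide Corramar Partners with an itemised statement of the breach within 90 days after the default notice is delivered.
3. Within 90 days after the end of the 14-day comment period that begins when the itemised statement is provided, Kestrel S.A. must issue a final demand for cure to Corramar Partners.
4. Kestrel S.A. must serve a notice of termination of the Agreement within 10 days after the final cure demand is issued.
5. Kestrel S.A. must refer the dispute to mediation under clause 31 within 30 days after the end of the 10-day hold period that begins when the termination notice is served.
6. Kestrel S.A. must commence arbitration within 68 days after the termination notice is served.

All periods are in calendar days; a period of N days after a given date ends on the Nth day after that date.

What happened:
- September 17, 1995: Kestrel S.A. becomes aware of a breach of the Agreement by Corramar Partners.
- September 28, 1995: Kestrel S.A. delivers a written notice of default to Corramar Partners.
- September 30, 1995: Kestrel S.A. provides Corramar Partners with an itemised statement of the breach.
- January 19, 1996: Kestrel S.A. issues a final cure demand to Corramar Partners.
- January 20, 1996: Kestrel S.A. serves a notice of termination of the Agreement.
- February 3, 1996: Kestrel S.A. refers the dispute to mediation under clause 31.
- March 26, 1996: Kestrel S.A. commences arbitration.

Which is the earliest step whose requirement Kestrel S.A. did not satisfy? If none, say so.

(1) due by September 17, 1995 + 21 days = October 8, 1995; September 28, 1995 is within that limit.
(2) due by September 28, 1995 + 90 days = December 27, 1995; done September 30, 1995 — timely.
(3) due by October 14, 1995 + 90 days = January 12, 1996; not done until January 19, 1996, 7 days after the deadline.

Step 3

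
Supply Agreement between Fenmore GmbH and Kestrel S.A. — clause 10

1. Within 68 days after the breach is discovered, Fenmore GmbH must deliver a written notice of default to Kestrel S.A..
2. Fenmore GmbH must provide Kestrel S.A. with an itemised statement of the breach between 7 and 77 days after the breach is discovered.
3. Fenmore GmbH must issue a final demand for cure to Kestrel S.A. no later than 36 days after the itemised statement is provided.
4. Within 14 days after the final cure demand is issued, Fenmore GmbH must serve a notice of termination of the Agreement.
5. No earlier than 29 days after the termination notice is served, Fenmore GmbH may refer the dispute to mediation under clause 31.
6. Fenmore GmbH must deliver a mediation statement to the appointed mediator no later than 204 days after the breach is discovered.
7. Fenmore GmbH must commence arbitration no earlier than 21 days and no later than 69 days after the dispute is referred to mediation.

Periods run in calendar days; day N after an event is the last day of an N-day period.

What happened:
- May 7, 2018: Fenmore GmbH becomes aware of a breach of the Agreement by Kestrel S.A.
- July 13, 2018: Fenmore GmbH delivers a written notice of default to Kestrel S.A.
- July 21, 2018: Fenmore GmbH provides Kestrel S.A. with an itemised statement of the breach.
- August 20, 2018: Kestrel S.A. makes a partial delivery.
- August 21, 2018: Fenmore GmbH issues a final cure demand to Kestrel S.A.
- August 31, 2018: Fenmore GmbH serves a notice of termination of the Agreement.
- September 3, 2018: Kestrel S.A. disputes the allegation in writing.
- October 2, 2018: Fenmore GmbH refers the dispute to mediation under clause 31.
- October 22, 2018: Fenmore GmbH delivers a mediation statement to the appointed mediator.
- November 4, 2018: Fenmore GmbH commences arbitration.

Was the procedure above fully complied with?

Step 1: 68 days after May 7, 2018 (when the breach is discovered) is July 14, 2018; completed July 13, 2018, before the deadline.
Step 2: the window is 7–77 days after May 7, 2018 (when the breach is discovered), so May 14, 2018 through July 23, 2018; July 21, 2018 falls inside that range.
Step 3: 36 days after July 21, 2018 (when the itemised statement is provided) is August 26, 2018; completed August 21, 2018, before the deadline.
Step 4: 14 days after August 21, 2018 (when the final cure demand is issued) is September 4, 2018; done August 31, 2018 — timely.
Step 5: the earliest permitted date is 29 days after August 31, 2018 (when the termination notice is served), i.e. September 29, 2018; done October 2, 2018 — permitted.
Step 6: 204 days after May 7, 2018 (when the breach is discovered) is November 27, 2018; October 22, 2018 is within that limit.
Step 7: the window is 21–69 days after October 2, 2018 (when the dispute is referred to mediation), so October 23, 2018 through December 10, 2018; November 4, 2018 falls inside that range.

Yes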